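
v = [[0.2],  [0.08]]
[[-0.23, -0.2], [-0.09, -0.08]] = v@ [[-1.17, -1.0]]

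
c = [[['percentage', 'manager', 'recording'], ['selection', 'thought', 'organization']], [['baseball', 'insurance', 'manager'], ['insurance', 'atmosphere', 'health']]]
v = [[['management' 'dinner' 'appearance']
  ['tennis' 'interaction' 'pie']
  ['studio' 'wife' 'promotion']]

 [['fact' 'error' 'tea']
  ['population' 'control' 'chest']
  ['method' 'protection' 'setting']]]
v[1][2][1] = 'protection'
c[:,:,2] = [['recording', 'organization'], ['manager', 'health']]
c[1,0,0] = 'baseball'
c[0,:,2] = ['recording', 'organization']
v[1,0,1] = 'error'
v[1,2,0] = 'method'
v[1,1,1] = 'control'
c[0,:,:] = [['percentage', 'manager', 'recording'], ['selection', 'thought', 'organization']]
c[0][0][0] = 'percentage'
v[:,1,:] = [['tennis', 'interaction', 'pie'], ['population', 'control', 'chest']]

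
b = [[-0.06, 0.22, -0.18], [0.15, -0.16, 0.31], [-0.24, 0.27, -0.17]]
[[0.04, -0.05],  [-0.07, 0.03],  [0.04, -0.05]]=b@ [[0.00, -0.09], [0.0, -0.24], [-0.23, 0.03]]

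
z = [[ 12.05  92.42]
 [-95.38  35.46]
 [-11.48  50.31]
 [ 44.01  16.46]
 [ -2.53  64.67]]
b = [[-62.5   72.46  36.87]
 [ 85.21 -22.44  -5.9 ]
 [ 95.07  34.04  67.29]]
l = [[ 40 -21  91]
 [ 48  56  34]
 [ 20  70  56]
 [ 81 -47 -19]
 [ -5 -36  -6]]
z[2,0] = -11.48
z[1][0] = -95.38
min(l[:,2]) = -19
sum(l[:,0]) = 184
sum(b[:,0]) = 117.77999999999999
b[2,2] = 67.29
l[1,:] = [48, 56, 34]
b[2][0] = 95.07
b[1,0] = 85.21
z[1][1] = 35.46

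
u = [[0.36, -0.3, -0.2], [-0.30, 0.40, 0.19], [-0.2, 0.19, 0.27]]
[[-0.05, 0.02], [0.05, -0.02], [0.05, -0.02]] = u @ [[-0.01, 0.01], [0.07, -0.03], [0.11, -0.05]]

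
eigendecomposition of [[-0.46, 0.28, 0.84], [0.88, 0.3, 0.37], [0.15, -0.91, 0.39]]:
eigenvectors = [[0.81+0.00j,  0.24-0.33j,  (0.24+0.33j)],[-0.44+0.00j,  (-0.12-0.62j),  (-0.12+0.62j)],[-0.38+0.00j,  0.66+0.00j,  0.66-0.00j]]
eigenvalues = [(-1+0j), (0.62+0.79j), (0.62-0.79j)]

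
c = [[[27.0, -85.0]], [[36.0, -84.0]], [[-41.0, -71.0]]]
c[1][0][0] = 36.0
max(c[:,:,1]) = -71.0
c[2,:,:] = [[-41.0, -71.0]]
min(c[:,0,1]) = -85.0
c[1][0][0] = 36.0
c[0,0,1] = -85.0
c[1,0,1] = -84.0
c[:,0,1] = [-85.0, -84.0, -71.0]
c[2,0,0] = -41.0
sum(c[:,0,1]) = -240.0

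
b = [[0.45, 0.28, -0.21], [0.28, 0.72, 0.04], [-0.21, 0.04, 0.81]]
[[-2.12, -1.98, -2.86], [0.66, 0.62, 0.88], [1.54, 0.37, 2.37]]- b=[[-2.57,-2.26,-2.65], [0.38,-0.1,0.84], [1.75,0.33,1.56]]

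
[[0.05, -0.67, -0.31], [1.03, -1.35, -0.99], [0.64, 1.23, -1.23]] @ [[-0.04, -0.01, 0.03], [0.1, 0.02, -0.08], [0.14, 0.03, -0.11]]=[[-0.11,-0.02,0.09], [-0.31,-0.07,0.25], [-0.07,-0.02,0.06]]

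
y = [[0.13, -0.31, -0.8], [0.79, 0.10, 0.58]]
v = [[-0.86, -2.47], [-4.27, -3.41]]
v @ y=[[-2.06, 0.02, -0.74], [-3.25, 0.98, 1.44]]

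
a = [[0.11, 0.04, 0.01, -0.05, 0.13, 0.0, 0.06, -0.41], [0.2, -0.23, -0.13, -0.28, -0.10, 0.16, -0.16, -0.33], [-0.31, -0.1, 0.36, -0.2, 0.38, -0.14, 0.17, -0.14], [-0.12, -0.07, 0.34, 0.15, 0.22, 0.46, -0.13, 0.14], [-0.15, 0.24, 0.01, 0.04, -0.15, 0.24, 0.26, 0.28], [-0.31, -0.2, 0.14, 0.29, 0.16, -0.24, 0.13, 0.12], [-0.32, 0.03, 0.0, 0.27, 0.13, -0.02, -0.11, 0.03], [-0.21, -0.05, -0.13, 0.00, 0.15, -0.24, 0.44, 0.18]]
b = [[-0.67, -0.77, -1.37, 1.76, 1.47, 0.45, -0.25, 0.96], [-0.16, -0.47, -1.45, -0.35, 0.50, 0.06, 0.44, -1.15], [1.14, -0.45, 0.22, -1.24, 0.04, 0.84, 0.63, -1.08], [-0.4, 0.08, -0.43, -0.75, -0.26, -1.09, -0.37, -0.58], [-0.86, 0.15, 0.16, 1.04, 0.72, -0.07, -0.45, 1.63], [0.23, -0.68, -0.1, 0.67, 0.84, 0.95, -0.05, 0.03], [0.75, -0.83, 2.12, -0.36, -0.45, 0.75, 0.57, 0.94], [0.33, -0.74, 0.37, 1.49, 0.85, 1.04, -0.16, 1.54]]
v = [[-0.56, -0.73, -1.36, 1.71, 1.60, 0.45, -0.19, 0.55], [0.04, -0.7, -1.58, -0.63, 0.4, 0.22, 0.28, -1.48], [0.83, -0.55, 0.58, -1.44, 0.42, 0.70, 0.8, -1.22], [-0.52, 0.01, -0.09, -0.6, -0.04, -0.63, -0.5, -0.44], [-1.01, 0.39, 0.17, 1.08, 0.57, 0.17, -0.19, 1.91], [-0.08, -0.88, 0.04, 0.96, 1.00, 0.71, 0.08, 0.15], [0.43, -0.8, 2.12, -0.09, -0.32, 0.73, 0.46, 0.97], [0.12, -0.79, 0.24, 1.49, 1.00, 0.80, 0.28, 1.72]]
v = b + a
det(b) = -0.01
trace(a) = 0.07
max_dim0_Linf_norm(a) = 0.46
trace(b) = 2.11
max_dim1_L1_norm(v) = 7.15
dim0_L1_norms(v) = [3.59, 4.85, 6.18, 8.0, 5.35, 4.41, 2.78, 8.44]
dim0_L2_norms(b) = [1.84, 1.66, 2.98, 3.03, 2.15, 2.16, 1.16, 3.11]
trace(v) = 2.18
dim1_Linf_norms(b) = [1.76, 1.45, 1.24, 1.09, 1.63, 0.95, 2.12, 1.54]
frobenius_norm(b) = 6.67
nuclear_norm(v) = 14.09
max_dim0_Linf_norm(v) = 2.12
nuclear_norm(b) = 13.43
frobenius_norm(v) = 6.83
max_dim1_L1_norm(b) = 7.7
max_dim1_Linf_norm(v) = 2.12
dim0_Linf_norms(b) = [1.14, 0.83, 2.12, 1.76, 1.47, 1.09, 0.63, 1.63]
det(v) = -0.10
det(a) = -0.00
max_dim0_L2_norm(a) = 0.67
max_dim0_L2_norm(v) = 3.43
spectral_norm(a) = 1.03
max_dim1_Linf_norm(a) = 0.46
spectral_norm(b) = 4.66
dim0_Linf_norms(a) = [0.32, 0.24, 0.36, 0.29, 0.38, 0.46, 0.44, 0.41]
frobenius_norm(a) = 1.66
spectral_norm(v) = 4.78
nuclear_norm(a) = 4.03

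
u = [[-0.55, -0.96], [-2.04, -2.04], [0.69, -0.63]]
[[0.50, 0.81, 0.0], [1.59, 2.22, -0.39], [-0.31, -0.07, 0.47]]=u@[[-0.61, -0.57, 0.45], [-0.17, -0.52, -0.26]]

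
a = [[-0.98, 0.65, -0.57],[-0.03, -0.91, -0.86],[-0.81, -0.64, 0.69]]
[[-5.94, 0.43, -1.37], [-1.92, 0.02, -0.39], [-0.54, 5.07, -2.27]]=a@[[3.81, -2.94, 2.02],[-0.8, -1.92, 0.66],[2.95, 2.11, -0.31]]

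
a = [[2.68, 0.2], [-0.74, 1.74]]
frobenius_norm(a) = 3.29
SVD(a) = [[-0.93, 0.36],[0.36, 0.93]] @ diag([2.8014579148537075, 1.7173914962242944]) @ [[-0.99, 0.16], [0.16, 0.99]]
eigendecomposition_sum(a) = [[3.40,  0.92],[-3.4,  -0.92]] + [[-0.72,  -0.72], [2.66,  2.66]]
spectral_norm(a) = 2.80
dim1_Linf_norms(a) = [2.68, 1.74]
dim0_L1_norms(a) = [3.42, 1.94]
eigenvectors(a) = [[0.71, -0.26], [-0.71, 0.97]]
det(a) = 4.81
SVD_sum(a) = [[2.58, -0.41], [-0.99, 0.16]] + [[0.10, 0.61], [0.25, 1.58]]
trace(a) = 4.42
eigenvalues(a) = [2.48, 1.94]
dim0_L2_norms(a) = [2.78, 1.75]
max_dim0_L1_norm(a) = 3.42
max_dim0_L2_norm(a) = 2.78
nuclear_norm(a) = 4.52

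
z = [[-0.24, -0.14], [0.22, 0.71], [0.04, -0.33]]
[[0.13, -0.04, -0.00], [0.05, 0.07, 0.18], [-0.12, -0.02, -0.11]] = z@ [[-0.71, 0.12, -0.18], [0.29, 0.06, 0.31]]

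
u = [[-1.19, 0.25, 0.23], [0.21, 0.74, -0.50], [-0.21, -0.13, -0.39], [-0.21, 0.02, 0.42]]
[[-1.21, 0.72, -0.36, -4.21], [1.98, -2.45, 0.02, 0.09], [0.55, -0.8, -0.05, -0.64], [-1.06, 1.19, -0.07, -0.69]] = u@[[0.80,-0.37,0.29,3.39], [0.98,-1.37,-0.06,-0.78], [-2.17,2.72,-0.01,0.08]]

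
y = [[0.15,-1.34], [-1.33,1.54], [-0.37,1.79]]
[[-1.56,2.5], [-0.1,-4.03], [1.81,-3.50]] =y@[[1.64,  1.0],  [1.35,  -1.75]]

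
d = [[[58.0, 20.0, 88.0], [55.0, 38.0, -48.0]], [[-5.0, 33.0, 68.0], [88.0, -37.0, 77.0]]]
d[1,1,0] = 88.0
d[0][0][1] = 20.0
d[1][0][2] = 68.0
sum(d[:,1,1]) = 1.0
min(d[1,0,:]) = -5.0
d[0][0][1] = 20.0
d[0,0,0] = 58.0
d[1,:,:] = [[-5.0, 33.0, 68.0], [88.0, -37.0, 77.0]]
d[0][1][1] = 38.0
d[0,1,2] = -48.0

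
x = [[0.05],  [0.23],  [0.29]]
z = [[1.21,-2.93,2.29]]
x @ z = [[0.06, -0.15, 0.11],[0.28, -0.67, 0.53],[0.35, -0.85, 0.66]]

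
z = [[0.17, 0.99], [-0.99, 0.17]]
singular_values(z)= [1.0, 1.0]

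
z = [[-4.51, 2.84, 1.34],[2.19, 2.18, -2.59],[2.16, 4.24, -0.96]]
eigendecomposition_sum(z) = [[(-5.09+0j), 0.82+0.00j, (1.9-0j)], [1.69-0.00j, (-0.27-0j), (-0.63+0j)], [0.81-0.00j, (-0.13-0j), -0.30+0.00j]] + [[(0.29+0.02j), (1.01-0.26j), -0.28+0.65j], [(0.25+0.34j), (1.23+0.89j), (-0.98+0.29j)], [(0.67-0.1j), (2.19-1.07j), -0.33+1.61j]] + [[(0.29-0.02j), 1.01+0.26j, -0.28-0.65j], [0.25-0.34j, 1.23-0.89j, (-0.98-0.29j)], [(0.67+0.1j), (2.19+1.07j), -0.33-1.61j]]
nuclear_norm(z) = 12.96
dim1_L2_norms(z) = [5.5, 4.03, 4.85]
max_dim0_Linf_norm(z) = 4.51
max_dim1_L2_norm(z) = 5.5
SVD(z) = [[-0.45, -0.87, -0.22], [0.62, -0.13, -0.78], [0.65, -0.48, 0.59]] @ diag([6.214900721603451, 5.451696118979988, 1.2948816343247083]) @ [[0.77, 0.45, -0.45], [0.48, -0.88, -0.07], [0.43, 0.16, 0.89]]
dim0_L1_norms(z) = [8.86, 9.26, 4.89]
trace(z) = -3.29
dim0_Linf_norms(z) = [4.51, 4.24, 2.59]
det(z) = -43.87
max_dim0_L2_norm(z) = 5.55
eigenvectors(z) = [[(0.94+0j), (-0.34-0.07j), -0.34+0.07j], [-0.31+0.00j, -0.23-0.44j, (-0.23+0.44j)], [(-0.15+0j), (-0.8+0j), (-0.8-0j)]]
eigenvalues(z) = [(-5.67+0j), (1.19+2.52j), (1.19-2.52j)]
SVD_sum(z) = [[-2.13, -1.26, 1.26], [2.95, 1.74, -1.75], [3.08, 1.82, -1.82]] + [[-2.26, 4.15, 0.32], [-0.33, 0.60, 0.05], [-1.25, 2.3, 0.18]] + [[-0.12, -0.05, -0.25], [-0.43, -0.16, -0.89], [0.33, 0.13, 0.68]]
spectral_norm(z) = 6.21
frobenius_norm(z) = 8.37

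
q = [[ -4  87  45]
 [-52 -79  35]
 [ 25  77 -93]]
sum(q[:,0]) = -31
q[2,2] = -93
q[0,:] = [-4, 87, 45]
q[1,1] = -79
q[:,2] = [45, 35, -93]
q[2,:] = [25, 77, -93]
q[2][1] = 77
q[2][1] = 77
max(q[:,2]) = 45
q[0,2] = 45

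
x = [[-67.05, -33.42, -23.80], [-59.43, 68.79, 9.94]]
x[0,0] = -67.05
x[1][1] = 68.79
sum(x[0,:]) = -124.27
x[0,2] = -23.8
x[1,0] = -59.43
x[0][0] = -67.05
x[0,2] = -23.8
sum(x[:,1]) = 35.370000000000005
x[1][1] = 68.79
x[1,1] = 68.79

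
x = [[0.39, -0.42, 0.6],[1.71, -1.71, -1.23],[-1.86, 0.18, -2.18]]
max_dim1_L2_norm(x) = 2.87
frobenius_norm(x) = 4.04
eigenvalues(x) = [(-0.71+0.89j), (-0.71-0.89j), (-2.07+0j)]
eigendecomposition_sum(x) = [[0.27+0.89j,-0.19-0.17j,0.42+0.25j], [1.82+0.77j,-0.52+0.08j,(0.97-0.34j)], [(-0.55-0.71j),(0.22+0.08j),-0.46-0.08j]] + [[0.27-0.89j,(-0.19+0.17j),0.42-0.25j], [1.82-0.77j,-0.52-0.08j,(0.97+0.34j)], [(-0.55+0.71j),0.22-0.08j,-0.46+0.08j]] + [[-0.14+0.00j, (-0.05+0j), (-0.23+0j)],[(-1.94+0j), (-0.67+0j), -3.18+0.00j],[(-0.77+0j), -0.26+0.00j, (-1.26+0j)]]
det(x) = -2.71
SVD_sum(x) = [[0.6, -0.25, 0.36], [1.1, -0.46, 0.66], [-2.12, 0.88, -1.27]] + [[-0.04, 0.08, 0.12], [0.6, -1.27, -1.88], [0.3, -0.64, -0.94]] + [[-0.17,-0.25,0.12], [0.01,0.02,-0.01], [-0.04,-0.06,0.03]]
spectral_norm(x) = 3.04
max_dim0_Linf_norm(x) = 2.18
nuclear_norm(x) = 6.01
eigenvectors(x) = [[-0.25-0.30j,  (-0.25+0.3j),  0.07+0.00j], [-0.84+0.00j,  -0.84-0.00j,  0.93+0.00j], [(0.33+0.19j),  (0.33-0.19j),  0.37+0.00j]]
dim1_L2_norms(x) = [0.83, 2.71, 2.87]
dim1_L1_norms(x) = [1.41, 4.65, 4.22]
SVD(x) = [[-0.25, 0.06, 0.97],  [-0.45, -0.89, -0.06],  [0.86, -0.45, 0.25]] @ diag([3.043988480130363, 2.629350737678007, 0.33859833299317377]) @ [[-0.81, 0.34, -0.48], [-0.25, 0.54, 0.8], [-0.53, -0.77, 0.35]]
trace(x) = -3.50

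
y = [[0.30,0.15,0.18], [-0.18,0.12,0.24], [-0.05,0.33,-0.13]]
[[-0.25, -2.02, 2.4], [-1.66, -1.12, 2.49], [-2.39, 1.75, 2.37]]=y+[[-0.55, -2.17, 2.22], [-1.48, -1.24, 2.25], [-2.34, 1.42, 2.50]]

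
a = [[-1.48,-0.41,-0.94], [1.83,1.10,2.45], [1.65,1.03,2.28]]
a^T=[[-1.48,1.83,1.65], [-0.41,1.10,1.03], [-0.94,2.45,2.28]]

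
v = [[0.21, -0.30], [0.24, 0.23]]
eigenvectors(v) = [[(0.75+0j),(0.75-0j)], [(-0.02-0.67j),(-0.02+0.67j)]]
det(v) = 0.12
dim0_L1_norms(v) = [0.45, 0.53]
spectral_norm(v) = 0.38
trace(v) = 0.44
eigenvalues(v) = [(0.22+0.27j), (0.22-0.27j)]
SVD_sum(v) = [[0.06, -0.33], [-0.03, 0.18]] + [[0.15, 0.03], [0.27, 0.05]]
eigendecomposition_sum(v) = [[(0.11+0.14j), (-0.15+0.12j)], [(0.12-0.1j), 0.12+0.13j]] + [[0.11-0.14j, -0.15-0.12j],[(0.12+0.1j), 0.12-0.13j]]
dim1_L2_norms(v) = [0.37, 0.33]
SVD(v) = [[-0.88, 0.48], [0.48, 0.88]] @ diag([0.3799042719470438, 0.3166587187436762]) @ [[-0.18, 0.98], [0.98, 0.18]]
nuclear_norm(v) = 0.70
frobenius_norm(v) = 0.49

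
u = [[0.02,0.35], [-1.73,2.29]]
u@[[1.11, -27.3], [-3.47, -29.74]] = [[-1.19, -10.95], [-9.87, -20.88]]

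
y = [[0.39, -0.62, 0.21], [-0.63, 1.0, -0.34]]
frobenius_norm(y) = 1.45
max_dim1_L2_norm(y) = 1.23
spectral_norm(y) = 1.45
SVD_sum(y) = [[0.39, -0.62, 0.21], [-0.63, 1.00, -0.34]] + [[-0.00, -0.0, -0.0], [-0.0, -0.0, -0.0]]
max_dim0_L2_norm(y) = 1.18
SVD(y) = [[-0.53, 0.85], [0.85, 0.53]] @ diag([1.446754809648541, 0.0007216362053391305]) @ [[-0.51, 0.81, -0.28],[-0.39, -0.51, -0.77]]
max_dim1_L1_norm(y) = 1.97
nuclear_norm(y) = 1.45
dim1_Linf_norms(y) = [0.62, 1.0]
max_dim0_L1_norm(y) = 1.62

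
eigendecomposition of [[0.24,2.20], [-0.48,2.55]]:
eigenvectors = [[-0.96, -0.79], [-0.27, -0.61]]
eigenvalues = [0.87, 1.92]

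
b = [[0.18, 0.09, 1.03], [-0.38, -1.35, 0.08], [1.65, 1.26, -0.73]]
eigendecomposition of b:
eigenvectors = [[-0.76, 0.39, -0.55], [0.1, 0.34, 0.63], [-0.64, -0.85, 0.55]]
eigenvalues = [1.03, -1.99, -0.95]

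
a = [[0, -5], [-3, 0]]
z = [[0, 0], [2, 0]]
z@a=[[0, 0], [0, -10]]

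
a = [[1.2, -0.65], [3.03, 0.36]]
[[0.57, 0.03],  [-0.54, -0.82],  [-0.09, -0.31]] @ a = [[0.77, -0.36],  [-3.13, 0.06],  [-1.05, -0.05]]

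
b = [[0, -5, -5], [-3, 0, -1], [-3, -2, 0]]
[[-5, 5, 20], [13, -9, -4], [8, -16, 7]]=b @[[-4, 4, 1], [2, 2, -5], [-1, -3, 1]]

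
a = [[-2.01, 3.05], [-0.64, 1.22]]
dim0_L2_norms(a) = [2.11, 3.28]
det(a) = -0.50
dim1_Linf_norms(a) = [3.05, 1.22]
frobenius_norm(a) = 3.90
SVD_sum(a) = [[-1.97, 3.07], [-0.74, 1.16]] + [[-0.04, -0.02], [0.10, 0.06]]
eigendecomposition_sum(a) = [[-1.8, 2.27],[-0.48, 0.60]] + [[-0.21, 0.78], [-0.16, 0.62]]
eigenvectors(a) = [[-0.97, -0.78], [-0.26, -0.62]]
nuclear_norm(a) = 4.03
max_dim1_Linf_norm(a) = 3.05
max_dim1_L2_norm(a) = 3.65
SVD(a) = [[-0.94, -0.35], [-0.35, 0.94]] @ diag([3.9018156798026933, 0.12819672712609892]) @ [[0.54, -0.84], [0.84, 0.54]]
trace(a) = -0.79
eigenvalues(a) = [-1.21, 0.42]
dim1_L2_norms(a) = [3.65, 1.38]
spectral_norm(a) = 3.90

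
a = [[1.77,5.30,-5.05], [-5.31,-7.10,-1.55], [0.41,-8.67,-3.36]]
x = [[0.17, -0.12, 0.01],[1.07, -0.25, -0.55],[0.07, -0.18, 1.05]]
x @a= [[0.94,  1.67,  -0.71], [3.0,  12.21,  -3.17], [1.51,  -7.45,  -3.60]]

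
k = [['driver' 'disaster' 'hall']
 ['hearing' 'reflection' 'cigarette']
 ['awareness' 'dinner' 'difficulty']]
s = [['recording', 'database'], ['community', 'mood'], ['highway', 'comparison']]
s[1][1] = 'mood'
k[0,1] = 'disaster'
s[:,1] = ['database', 'mood', 'comparison']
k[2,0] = 'awareness'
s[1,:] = ['community', 'mood']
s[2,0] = 'highway'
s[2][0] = 'highway'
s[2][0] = 'highway'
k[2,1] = 'dinner'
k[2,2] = 'difficulty'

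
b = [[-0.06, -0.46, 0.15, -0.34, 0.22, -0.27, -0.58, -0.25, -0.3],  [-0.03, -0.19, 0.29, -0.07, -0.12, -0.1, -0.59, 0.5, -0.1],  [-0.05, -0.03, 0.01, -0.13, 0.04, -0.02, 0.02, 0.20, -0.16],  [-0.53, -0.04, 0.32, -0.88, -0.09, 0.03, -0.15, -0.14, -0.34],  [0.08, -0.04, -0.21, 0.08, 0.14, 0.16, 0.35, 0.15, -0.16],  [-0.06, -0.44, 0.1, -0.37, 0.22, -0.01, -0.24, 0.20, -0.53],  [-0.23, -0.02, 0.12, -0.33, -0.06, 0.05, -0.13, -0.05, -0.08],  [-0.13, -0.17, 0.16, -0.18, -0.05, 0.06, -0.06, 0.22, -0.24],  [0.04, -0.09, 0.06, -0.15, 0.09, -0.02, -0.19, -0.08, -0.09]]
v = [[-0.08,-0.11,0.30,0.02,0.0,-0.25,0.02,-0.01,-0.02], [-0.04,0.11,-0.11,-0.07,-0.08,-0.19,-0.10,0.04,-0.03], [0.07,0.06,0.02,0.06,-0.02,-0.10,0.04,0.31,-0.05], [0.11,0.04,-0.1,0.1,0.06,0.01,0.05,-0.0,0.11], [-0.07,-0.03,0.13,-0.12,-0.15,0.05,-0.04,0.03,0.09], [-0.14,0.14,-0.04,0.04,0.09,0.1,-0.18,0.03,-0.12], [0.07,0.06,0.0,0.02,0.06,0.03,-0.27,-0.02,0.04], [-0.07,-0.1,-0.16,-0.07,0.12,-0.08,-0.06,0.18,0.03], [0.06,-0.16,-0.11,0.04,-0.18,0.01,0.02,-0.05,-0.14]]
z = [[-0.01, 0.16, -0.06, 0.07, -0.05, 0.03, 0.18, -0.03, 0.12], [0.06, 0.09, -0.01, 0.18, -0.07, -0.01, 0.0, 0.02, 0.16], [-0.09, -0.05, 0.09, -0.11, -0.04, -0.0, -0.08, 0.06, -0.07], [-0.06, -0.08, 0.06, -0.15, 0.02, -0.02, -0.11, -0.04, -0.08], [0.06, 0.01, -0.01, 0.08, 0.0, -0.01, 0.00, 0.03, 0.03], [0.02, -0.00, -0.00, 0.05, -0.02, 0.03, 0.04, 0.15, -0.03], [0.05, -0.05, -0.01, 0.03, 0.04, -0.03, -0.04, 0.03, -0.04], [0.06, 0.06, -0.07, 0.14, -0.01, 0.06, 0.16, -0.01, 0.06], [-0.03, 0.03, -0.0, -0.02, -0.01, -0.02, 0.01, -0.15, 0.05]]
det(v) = 0.00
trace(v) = -0.13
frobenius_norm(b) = 2.17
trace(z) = 0.05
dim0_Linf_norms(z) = [0.09, 0.16, 0.09, 0.18, 0.07, 0.06, 0.18, 0.15, 0.16]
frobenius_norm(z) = 0.64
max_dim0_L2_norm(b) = 1.1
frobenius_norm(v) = 0.95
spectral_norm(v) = 0.48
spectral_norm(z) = 0.52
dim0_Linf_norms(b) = [0.53, 0.46, 0.32, 0.88, 0.22, 0.27, 0.59, 0.5, 0.53]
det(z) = 0.00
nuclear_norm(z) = 1.24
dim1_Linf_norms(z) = [0.18, 0.18, 0.11, 0.15, 0.08, 0.15, 0.05, 0.16, 0.15]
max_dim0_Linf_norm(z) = 0.18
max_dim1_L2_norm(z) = 0.29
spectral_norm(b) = 1.69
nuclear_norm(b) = 4.33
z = v @ b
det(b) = -0.00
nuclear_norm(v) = 2.64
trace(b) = -0.99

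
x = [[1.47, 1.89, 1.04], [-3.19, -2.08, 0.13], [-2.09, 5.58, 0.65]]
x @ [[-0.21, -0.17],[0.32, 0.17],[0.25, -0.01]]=[[0.56, 0.06], [0.04, 0.19], [2.39, 1.30]]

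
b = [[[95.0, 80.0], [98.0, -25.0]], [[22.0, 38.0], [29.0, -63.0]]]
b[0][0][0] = 95.0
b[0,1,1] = -25.0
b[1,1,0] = 29.0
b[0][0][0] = 95.0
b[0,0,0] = 95.0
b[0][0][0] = 95.0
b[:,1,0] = [98.0, 29.0]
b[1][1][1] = -63.0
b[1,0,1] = 38.0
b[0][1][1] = -25.0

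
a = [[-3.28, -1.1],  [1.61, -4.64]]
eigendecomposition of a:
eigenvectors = [[0.33+0.55j,(0.33-0.55j)],[(0.77+0j),0.77-0.00j]]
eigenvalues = [(-3.96+1.14j), (-3.96-1.14j)]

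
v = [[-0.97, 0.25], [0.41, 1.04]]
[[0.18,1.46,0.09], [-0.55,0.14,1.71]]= v@ [[-0.29, -1.33, 0.3], [-0.41, 0.66, 1.53]]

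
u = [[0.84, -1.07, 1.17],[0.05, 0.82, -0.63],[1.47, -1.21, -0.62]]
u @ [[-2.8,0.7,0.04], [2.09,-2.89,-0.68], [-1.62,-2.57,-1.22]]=[[-6.48, 0.67, -0.67], [2.59, -0.72, 0.21], [-5.64, 6.12, 1.64]]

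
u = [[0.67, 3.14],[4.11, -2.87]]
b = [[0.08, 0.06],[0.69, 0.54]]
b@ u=[[0.30, 0.08], [2.68, 0.62]]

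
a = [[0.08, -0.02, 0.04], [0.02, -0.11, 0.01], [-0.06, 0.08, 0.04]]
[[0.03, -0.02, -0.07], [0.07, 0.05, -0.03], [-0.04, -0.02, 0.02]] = a @ [[0.11, -0.39, -0.57], [-0.62, -0.52, 0.08], [0.34, -0.09, -0.49]]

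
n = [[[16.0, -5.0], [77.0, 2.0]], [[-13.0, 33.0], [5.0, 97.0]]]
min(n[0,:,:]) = -5.0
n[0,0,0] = 16.0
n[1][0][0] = -13.0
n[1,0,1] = 33.0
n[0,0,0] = 16.0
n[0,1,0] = 77.0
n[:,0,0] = [16.0, -13.0]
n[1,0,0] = -13.0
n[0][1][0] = 77.0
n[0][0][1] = -5.0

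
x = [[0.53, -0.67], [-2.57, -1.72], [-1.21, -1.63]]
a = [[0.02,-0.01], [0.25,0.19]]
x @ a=[[-0.16, -0.13], [-0.48, -0.30], [-0.43, -0.30]]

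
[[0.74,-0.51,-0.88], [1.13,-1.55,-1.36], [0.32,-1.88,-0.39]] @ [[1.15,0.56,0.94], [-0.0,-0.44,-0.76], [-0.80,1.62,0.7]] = [[1.56, -0.79, 0.47],[2.39, -0.89, 1.29],[0.68, 0.37, 1.46]]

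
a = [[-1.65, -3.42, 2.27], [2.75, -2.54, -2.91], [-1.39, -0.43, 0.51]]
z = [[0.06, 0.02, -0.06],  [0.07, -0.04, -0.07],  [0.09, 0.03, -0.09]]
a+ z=[[-1.59, -3.40, 2.21], [2.82, -2.58, -2.98], [-1.30, -0.4, 0.42]]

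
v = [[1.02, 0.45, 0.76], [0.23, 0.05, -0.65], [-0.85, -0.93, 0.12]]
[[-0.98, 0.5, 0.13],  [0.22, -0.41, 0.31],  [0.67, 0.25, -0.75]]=v @ [[-0.39, 0.13, 0.13], [-0.43, -0.3, 0.64], [-0.51, 0.66, -0.38]]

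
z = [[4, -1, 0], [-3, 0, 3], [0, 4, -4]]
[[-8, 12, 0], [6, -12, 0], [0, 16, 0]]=z @ [[-2, 4, 0], [0, 4, 0], [0, 0, 0]]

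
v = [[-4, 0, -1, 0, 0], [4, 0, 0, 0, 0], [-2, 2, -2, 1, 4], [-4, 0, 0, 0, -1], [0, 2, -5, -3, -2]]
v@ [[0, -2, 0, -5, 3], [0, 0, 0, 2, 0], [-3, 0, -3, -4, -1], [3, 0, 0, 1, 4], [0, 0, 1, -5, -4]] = [[3, 8, 3, 24, -11], [0, -8, 0, -20, 12], [9, 4, 10, 3, -16], [0, 8, -1, 25, -8], [6, 0, 13, 31, 1]]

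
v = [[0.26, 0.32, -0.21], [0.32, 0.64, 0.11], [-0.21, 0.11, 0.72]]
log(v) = [[(-6.28+2.15j), (3.44-1.21j), (-2.3+0.81j)], [3.44-1.21j, -2.14+0.69j, 1.29-0.46j], [(-2.3+0.81j), 1.29-0.46j, -1.09+0.31j]]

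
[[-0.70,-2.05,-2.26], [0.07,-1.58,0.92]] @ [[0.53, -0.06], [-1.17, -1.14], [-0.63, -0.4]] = [[3.45, 3.28], [1.31, 1.43]]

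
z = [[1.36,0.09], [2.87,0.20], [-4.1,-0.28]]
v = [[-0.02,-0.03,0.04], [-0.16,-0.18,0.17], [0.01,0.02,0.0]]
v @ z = [[-0.28, -0.02],[-1.43, -0.1],[0.07, 0.00]]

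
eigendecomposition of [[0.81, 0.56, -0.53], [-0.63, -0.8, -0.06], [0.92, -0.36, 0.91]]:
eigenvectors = [[0.13-0.58j, 0.13+0.58j, -0.22+0.00j], [0.07+0.19j, (0.07-0.19j), (0.91+0j)], [(-0.78+0j), (-0.78-0j), 0.34+0.00j]]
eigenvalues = [(0.79+0.78j), (0.79-0.78j), (-0.67+0j)]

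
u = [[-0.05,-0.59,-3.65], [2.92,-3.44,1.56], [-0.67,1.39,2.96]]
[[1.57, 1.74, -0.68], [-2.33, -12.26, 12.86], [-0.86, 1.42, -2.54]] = u @ [[1.11, -1.22, 2.54],[1.32, 2.16, -1.41],[-0.66, -0.81, 0.38]]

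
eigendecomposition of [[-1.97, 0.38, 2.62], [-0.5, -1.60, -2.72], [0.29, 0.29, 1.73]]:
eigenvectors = [[-0.42,0.92,0.16],[0.62,0.39,0.98],[-0.66,-0.10,-0.11]]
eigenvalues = [1.64, -2.09, -1.39]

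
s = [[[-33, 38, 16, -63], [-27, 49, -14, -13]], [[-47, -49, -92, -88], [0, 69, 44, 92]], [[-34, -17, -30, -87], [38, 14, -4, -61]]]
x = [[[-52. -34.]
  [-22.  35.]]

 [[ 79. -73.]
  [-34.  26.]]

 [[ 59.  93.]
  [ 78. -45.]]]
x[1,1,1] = 26.0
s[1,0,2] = -92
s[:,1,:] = [[-27, 49, -14, -13], [0, 69, 44, 92], [38, 14, -4, -61]]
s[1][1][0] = 0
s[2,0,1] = -17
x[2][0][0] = 59.0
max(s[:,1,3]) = 92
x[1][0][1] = -73.0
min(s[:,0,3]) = -88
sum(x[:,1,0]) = 22.0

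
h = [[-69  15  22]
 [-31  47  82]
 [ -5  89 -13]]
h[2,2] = -13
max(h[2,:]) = 89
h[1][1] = 47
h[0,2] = 22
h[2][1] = 89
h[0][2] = 22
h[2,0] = -5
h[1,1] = 47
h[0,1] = 15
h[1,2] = 82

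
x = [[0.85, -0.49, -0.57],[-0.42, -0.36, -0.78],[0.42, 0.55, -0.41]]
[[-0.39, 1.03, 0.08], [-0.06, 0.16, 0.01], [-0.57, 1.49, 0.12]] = x @ [[-0.38, 0.99, 0.08], [-0.4, 1.04, 0.09], [0.47, -1.22, -0.10]]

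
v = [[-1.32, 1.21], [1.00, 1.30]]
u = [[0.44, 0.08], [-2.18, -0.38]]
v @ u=[[-3.22,-0.57],[-2.39,-0.41]]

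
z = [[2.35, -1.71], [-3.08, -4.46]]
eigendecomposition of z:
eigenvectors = [[0.93, 0.22],[-0.38, 0.98]]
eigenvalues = [3.05, -5.16]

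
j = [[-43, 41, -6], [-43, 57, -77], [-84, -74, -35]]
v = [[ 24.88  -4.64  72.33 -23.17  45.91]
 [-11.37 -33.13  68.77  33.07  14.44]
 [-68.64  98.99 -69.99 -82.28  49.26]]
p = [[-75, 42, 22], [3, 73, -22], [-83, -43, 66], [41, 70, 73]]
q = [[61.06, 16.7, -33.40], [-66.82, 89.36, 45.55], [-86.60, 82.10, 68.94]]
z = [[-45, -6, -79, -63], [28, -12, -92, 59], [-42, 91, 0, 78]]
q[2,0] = -86.6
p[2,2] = 66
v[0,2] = 72.33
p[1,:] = [3, 73, -22]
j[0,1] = 41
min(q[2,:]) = -86.6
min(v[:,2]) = -69.99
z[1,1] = -12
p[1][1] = 73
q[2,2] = 68.94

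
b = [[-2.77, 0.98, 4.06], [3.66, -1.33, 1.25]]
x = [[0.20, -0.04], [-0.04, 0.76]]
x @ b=[[-0.7,0.25,0.76], [2.89,-1.05,0.79]]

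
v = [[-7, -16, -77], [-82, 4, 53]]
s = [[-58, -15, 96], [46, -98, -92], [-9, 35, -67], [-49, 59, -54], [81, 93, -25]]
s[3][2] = -54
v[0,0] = -7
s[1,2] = -92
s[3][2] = -54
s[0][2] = 96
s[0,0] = -58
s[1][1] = -98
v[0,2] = -77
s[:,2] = [96, -92, -67, -54, -25]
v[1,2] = 53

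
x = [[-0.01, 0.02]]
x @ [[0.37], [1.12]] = [[0.02]]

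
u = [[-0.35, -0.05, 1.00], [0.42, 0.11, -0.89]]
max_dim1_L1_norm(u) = 1.42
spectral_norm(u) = 1.45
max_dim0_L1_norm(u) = 1.89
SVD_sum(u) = [[-0.40, -0.08, 0.98], [0.37, 0.08, -0.91]] + [[0.05,0.03,0.02], [0.05,0.03,0.02]]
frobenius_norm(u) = 1.45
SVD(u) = [[-0.73, 0.68], [0.68, 0.73]] @ diag([1.4483774274148913, 0.08833361622294242]) @ [[0.37, 0.08, -0.92], [0.77, 0.52, 0.36]]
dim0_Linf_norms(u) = [0.42, 0.11, 1.0]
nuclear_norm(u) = 1.54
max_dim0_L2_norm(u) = 1.34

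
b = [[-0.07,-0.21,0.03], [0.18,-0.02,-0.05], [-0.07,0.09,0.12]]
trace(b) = 0.03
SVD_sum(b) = [[-0.13,-0.16,0.04], [0.06,0.08,-0.02], [0.0,0.0,-0.0]] + [[0.05, -0.04, -0.03],[0.1, -0.09, -0.07],[-0.10, 0.10, 0.07]] + [[0.01,-0.0,0.02], [0.02,-0.01,0.04], [0.03,-0.01,0.05]]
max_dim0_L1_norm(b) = 0.32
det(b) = 0.00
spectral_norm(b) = 0.23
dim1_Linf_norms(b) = [0.21, 0.18, 0.12]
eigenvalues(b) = [(-0.03+0.2j), (-0.03-0.2j), (0.1+0j)]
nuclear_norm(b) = 0.54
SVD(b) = [[-0.90, -0.31, 0.31],[0.44, -0.66, 0.61],[0.01, 0.68, 0.73]] @ diag([0.234310896089009, 0.2275794647646898, 0.07685044691726227]) @ [[0.60, 0.77, -0.2],[-0.64, 0.62, 0.46],[0.48, -0.15, 0.86]]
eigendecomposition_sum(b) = [[(-0.04+0.09j), -0.11-0.03j, -0.02j], [(0.09+0.02j), (-0.01+0.1j), (-0.02+0j)], [-0.04-0.02j, 0.02-0.05j, 0.01+0.00j]] + [[(-0.04-0.09j), (-0.11+0.03j), 0.02j], [0.09-0.02j, (-0.01-0.1j), -0.02-0.00j], [-0.04+0.02j, 0.02+0.05j, (0.01-0j)]] + [[0.00-0.00j, (0.01-0j), (0.02+0j)], [-0.00+0.00j, -0.00+0.00j, -0.01-0.00j], [0.01-0.00j, (0.05-0j), (0.1+0j)]]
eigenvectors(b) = [[0.70+0.00j, 0.70-0.00j, (0.24+0j)], [(-0.12-0.62j), (-0.12+0.62j), -0.05+0.00j], [(-0.03+0.32j), -0.03-0.32j, 0.97+0.00j]]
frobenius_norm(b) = 0.34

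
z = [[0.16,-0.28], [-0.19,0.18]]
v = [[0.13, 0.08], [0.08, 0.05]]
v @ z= [[0.01, -0.02],[0.0, -0.01]]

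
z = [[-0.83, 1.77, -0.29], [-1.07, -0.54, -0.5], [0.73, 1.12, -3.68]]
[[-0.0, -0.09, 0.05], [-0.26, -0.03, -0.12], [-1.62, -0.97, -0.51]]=z @ [[-0.01, -0.06, 0.01],[0.07, -0.04, 0.06],[0.46, 0.24, 0.16]]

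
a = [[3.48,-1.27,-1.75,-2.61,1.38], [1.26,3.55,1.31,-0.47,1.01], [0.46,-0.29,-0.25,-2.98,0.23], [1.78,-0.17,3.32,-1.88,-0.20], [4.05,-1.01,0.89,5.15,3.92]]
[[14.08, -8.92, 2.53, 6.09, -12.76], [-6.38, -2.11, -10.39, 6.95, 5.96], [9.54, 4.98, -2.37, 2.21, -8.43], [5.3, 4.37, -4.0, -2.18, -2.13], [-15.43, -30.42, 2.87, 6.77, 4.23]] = a @ [[1.51, -2.83, 0.89, 0.33, 0.0], [-1.77, 0.15, -2.09, 1.35, 2.21], [-1.04, 1.37, -1.28, -0.91, 0.74], [-2.86, -2.39, 1.10, -0.54, 2.42], [-1.96, -1.97, -1.88, 2.65, -1.70]]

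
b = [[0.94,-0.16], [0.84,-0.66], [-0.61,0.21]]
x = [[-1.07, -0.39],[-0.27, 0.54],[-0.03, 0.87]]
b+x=[[-0.13,-0.55], [0.57,-0.12], [-0.64,1.08]]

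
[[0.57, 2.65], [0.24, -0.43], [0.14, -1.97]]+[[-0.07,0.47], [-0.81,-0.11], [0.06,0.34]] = [[0.5,3.12], [-0.57,-0.54], [0.2,-1.63]]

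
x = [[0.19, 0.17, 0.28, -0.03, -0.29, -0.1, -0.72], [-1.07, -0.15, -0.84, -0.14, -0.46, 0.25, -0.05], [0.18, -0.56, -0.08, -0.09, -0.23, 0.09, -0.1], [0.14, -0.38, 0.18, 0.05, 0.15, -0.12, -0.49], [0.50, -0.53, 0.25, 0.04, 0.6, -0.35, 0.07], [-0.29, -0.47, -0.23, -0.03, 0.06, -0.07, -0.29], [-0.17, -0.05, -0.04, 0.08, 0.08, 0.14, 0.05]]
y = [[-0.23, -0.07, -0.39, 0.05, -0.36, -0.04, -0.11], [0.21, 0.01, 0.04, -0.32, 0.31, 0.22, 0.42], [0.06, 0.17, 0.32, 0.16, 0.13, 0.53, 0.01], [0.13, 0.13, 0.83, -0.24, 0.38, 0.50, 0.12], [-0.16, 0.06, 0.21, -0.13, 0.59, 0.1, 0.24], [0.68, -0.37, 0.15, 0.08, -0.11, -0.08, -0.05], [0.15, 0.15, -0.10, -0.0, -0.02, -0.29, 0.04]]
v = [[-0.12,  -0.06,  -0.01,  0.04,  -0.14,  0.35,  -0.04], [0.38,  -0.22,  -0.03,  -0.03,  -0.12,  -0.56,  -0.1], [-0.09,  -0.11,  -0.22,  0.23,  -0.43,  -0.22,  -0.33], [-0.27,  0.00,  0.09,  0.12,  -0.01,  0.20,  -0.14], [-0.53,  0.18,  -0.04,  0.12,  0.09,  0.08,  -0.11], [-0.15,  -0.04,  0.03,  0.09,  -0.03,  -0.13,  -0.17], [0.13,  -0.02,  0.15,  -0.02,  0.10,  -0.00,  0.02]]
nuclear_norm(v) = 2.50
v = x @ y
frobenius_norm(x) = 2.33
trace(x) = 0.59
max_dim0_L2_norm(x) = 1.26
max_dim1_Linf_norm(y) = 0.83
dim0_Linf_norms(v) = [0.53, 0.22, 0.22, 0.23, 0.43, 0.56, 0.33]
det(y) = 0.00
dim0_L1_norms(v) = [1.67, 0.63, 0.57, 0.65, 0.92, 1.54, 0.91]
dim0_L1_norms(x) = [2.54, 2.31, 1.9, 0.46, 1.87, 1.12, 1.77]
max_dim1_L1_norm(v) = 1.63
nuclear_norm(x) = 4.51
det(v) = 0.00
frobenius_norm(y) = 1.94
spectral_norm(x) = 1.73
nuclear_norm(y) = 4.03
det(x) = -0.00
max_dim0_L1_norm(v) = 1.67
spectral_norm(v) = 0.98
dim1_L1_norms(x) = [1.78, 2.96, 1.33, 1.51, 2.34, 1.44, 0.61]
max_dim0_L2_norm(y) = 1.01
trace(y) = 0.41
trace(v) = -0.46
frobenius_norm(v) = 1.34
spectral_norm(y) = 1.49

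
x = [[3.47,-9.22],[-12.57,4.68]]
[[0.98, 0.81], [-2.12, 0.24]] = x@ [[0.15, -0.06], [-0.05, -0.11]]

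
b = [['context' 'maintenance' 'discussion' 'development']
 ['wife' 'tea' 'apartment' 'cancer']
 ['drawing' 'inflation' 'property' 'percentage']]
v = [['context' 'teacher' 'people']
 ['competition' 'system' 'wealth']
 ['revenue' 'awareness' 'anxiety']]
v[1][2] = 'wealth'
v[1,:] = ['competition', 'system', 'wealth']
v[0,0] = 'context'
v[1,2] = 'wealth'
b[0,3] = 'development'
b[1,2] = 'apartment'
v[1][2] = 'wealth'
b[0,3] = 'development'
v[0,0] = 'context'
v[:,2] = ['people', 'wealth', 'anxiety']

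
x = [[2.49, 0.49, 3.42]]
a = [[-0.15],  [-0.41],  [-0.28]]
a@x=[[-0.37,-0.07,-0.51], [-1.02,-0.20,-1.40], [-0.7,-0.14,-0.96]]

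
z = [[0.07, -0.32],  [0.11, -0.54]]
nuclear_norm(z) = 0.65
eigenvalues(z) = [0.01, -0.48]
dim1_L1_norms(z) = [0.39, 0.65]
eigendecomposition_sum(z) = [[0.01,  -0.0], [0.00,  -0.00]] + [[0.06,-0.32], [0.11,-0.54]]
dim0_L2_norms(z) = [0.13, 0.63]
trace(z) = -0.47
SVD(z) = [[-0.51, -0.86], [-0.86, 0.51]] @ diag([0.6410799884984459, 0.004055656153126535]) @ [[-0.2, 0.98], [-0.98, -0.20]]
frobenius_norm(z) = 0.64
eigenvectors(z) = [[0.98, 0.51], [0.2, 0.86]]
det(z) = -0.00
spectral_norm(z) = 0.64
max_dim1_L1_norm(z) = 0.65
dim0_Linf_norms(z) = [0.11, 0.54]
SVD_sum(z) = [[0.07,  -0.32], [0.11,  -0.54]] + [[0.00, 0.00], [-0.00, -0.00]]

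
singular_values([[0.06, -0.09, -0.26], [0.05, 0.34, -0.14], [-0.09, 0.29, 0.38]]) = [0.56, 0.37, 0.0]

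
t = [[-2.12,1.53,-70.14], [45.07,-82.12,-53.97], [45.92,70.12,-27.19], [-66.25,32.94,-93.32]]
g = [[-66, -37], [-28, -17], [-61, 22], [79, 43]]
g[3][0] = 79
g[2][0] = -61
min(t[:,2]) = -93.32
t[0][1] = 1.53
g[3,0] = 79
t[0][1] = 1.53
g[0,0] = -66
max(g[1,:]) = -17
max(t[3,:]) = 32.94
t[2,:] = [45.92, 70.12, -27.19]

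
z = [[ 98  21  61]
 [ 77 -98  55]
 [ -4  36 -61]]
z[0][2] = 61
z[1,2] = 55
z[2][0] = -4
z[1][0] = 77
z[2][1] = 36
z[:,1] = [21, -98, 36]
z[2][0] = -4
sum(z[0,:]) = 180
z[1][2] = 55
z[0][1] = 21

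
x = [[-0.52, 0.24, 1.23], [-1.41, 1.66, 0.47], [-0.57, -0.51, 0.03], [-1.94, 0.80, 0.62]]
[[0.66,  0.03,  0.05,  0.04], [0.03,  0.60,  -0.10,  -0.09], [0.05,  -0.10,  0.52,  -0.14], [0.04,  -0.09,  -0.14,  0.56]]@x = [[-0.49, 0.21, 0.85], [-0.63, 0.98, 0.26], [0.09, -0.53, -0.06], [-0.90, 0.38, 0.35]]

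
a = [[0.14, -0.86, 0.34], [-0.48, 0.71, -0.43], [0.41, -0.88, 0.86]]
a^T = [[0.14,-0.48,0.41], [-0.86,0.71,-0.88], [0.34,-0.43,0.86]]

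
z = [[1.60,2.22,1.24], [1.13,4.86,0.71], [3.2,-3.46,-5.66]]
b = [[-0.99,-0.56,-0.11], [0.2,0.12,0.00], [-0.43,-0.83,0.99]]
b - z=[[-2.59,-2.78,-1.35], [-0.93,-4.74,-0.71], [-3.63,2.63,6.65]]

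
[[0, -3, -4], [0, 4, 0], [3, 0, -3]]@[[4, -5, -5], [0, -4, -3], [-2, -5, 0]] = [[8, 32, 9], [0, -16, -12], [18, 0, -15]]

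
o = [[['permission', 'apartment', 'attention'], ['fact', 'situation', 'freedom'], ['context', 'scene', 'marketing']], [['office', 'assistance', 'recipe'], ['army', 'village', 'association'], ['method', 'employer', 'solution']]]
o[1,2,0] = 'method'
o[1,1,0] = 'army'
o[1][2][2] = 'solution'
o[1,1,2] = 'association'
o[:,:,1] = [['apartment', 'situation', 'scene'], ['assistance', 'village', 'employer']]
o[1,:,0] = ['office', 'army', 'method']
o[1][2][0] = 'method'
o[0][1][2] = 'freedom'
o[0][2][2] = 'marketing'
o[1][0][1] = 'assistance'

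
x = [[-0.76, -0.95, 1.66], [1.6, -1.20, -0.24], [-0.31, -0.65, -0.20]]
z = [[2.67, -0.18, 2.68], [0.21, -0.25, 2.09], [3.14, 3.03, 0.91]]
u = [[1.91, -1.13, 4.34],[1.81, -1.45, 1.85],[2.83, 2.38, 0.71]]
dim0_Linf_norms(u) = [2.83, 2.38, 4.34]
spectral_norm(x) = 2.15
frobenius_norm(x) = 2.98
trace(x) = -2.16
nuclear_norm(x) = 4.76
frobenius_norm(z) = 6.22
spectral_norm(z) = 5.37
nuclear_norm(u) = 10.34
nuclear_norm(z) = 9.29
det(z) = -14.85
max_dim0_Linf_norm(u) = 4.34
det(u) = 21.67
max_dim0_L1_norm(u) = 6.9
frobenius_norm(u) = 6.84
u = x + z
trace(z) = 3.33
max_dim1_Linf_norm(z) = 3.14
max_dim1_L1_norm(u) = 7.38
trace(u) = 1.17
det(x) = -2.78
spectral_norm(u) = 5.79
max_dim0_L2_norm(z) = 4.13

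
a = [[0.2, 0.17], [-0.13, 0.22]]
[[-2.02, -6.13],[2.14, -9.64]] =a@[[-12.23, 4.37], [2.50, -41.22]]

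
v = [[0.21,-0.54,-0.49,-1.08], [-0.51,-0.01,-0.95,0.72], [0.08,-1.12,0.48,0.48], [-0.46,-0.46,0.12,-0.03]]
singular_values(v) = [1.46, 1.39, 1.15, 0.46]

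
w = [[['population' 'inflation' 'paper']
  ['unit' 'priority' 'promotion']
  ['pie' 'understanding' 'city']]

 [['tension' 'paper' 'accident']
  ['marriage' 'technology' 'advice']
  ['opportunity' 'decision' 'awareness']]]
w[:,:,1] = [['inflation', 'priority', 'understanding'], ['paper', 'technology', 'decision']]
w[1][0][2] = 'accident'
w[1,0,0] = 'tension'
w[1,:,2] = ['accident', 'advice', 'awareness']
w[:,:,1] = [['inflation', 'priority', 'understanding'], ['paper', 'technology', 'decision']]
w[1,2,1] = 'decision'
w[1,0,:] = ['tension', 'paper', 'accident']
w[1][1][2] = 'advice'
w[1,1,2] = 'advice'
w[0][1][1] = 'priority'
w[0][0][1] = 'inflation'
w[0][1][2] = 'promotion'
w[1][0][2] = 'accident'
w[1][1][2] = 'advice'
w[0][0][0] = 'population'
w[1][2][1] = 'decision'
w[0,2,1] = 'understanding'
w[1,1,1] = 'technology'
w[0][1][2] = 'promotion'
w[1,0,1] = 'paper'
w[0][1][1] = 'priority'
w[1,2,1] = 'decision'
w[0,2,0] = 'pie'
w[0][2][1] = 'understanding'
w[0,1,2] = 'promotion'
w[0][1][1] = 'priority'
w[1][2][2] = 'awareness'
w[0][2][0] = 'pie'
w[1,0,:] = ['tension', 'paper', 'accident']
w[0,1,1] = 'priority'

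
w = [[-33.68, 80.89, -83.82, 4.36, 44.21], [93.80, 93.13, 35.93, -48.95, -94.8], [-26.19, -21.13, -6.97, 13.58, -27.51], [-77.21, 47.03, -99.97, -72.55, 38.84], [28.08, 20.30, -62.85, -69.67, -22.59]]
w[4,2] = -62.85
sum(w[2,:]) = -68.22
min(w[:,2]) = -99.97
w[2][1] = -21.13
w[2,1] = -21.13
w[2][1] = -21.13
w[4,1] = 20.3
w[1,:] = [93.8, 93.13, 35.93, -48.95, -94.8]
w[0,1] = 80.89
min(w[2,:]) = -27.51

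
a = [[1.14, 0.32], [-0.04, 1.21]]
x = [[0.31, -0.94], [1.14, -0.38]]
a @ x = [[0.72, -1.19], [1.37, -0.42]]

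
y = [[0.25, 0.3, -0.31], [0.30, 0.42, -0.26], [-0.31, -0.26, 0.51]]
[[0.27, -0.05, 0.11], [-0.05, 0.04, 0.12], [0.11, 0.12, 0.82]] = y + [[0.02,-0.35,0.42], [-0.35,-0.38,0.38], [0.42,0.38,0.31]]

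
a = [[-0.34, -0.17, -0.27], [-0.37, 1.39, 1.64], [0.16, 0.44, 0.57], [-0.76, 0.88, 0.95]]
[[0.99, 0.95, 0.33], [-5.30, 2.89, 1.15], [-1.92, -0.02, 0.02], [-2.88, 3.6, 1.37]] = a @ [[-0.84, -3.33, -1.18], [-3.68, 1.45, 0.77], [-0.3, -0.22, -0.22]]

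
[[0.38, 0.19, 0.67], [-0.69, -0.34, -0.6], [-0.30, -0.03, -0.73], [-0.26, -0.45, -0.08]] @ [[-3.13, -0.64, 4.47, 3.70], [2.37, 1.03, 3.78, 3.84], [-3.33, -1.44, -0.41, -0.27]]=[[-2.97, -1.01, 2.14, 1.95], [3.35, 0.96, -4.12, -3.7], [3.30, 1.21, -1.16, -1.03], [0.01, -0.18, -2.83, -2.67]]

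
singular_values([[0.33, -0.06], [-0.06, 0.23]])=[0.36, 0.2]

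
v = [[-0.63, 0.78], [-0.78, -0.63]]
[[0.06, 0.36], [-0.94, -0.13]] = v @ [[0.69, -0.12],  [0.64, 0.36]]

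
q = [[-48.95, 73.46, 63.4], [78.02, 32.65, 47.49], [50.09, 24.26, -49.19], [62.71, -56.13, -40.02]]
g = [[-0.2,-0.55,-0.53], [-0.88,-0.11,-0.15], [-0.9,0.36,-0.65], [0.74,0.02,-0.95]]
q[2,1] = 24.26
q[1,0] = 78.02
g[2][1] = 0.356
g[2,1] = 0.356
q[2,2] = -49.19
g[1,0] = -0.88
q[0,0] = -48.95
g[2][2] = -0.654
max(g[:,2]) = -0.154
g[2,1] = 0.356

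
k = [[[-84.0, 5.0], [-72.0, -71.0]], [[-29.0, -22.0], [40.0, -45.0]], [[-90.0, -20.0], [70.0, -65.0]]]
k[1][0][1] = -22.0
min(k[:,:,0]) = -90.0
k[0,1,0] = -72.0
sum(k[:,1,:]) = -143.0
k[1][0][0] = -29.0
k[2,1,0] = 70.0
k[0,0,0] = -84.0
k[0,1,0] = -72.0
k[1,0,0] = -29.0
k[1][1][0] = 40.0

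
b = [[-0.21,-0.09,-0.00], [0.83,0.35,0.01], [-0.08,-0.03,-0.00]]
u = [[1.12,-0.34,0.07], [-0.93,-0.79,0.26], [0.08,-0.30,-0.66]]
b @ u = [[-0.15, 0.14, -0.04], [0.6, -0.56, 0.14], [-0.06, 0.05, -0.01]]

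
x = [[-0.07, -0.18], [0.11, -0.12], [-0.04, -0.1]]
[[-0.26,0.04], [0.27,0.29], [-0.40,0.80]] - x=[[-0.19,0.22],[0.16,0.41],[-0.36,0.90]]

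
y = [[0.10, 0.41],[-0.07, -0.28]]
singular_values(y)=[0.51, 0.0]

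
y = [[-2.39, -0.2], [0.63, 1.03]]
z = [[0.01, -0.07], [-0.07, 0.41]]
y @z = [[-0.01,  0.09], [-0.07,  0.38]]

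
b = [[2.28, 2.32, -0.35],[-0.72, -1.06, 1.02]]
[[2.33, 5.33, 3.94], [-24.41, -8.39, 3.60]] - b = [[0.05, 3.01, 4.29], [-23.69, -7.33, 2.58]]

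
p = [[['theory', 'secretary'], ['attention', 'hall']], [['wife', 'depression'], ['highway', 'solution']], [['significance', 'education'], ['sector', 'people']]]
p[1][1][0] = 'highway'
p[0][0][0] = 'theory'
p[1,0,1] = 'depression'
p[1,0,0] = 'wife'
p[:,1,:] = [['attention', 'hall'], ['highway', 'solution'], ['sector', 'people']]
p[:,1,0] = ['attention', 'highway', 'sector']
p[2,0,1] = 'education'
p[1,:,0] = ['wife', 'highway']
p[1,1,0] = 'highway'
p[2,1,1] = 'people'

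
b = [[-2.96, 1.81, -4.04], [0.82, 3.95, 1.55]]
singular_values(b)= [5.35, 4.29]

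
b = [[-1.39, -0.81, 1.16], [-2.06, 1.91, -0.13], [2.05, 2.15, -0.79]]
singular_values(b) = [3.6, 2.82, 0.63]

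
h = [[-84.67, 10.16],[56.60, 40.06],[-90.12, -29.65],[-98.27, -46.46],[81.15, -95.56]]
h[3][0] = -98.27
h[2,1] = -29.65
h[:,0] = [-84.67, 56.6, -90.12, -98.27, 81.15]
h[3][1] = -46.46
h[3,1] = -46.46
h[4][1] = -95.56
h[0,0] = -84.67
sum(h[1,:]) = 96.66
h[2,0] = -90.12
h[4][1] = -95.56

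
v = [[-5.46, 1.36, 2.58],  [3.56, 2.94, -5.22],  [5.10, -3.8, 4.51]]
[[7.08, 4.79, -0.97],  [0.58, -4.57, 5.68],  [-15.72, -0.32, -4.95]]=v@[[-1.83, -0.48, 0.12],[0.21, 0.27, 0.81],[-1.24, 0.70, -0.55]]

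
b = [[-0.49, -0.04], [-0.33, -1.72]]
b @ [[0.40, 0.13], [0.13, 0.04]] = [[-0.2, -0.07], [-0.36, -0.11]]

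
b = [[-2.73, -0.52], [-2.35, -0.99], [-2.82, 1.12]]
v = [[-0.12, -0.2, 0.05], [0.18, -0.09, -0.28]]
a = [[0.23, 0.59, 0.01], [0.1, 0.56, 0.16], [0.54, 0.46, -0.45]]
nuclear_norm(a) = 1.62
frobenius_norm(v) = 0.42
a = b @ v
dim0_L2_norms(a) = [0.6, 0.93, 0.48]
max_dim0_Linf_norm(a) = 0.59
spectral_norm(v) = 0.35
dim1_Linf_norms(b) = [2.73, 2.35, 2.82]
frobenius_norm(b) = 4.84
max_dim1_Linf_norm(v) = 0.28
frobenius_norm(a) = 1.21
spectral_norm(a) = 1.08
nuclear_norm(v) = 0.58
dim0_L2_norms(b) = [4.57, 1.58]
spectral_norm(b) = 4.58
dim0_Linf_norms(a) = [0.54, 0.59, 0.45]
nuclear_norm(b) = 6.15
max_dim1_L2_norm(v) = 0.34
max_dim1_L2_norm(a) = 0.84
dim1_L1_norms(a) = [0.83, 0.82, 1.45]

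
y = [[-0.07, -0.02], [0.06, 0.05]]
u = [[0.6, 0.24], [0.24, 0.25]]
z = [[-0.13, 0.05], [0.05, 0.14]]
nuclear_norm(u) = 0.85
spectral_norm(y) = 0.10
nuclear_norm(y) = 0.13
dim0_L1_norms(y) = [0.13, 0.07]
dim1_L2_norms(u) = [0.65, 0.35]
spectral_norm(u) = 0.72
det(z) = -0.02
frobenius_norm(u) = 0.73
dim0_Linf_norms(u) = [0.6, 0.25]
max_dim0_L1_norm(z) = 0.19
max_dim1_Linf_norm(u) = 0.6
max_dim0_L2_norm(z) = 0.15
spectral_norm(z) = 0.15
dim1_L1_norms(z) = [0.18, 0.19]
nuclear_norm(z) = 0.29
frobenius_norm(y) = 0.11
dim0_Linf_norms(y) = [0.07, 0.05]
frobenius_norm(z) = 0.20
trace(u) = 0.85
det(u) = 0.09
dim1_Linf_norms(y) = [0.07, 0.06]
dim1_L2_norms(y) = [0.07, 0.08]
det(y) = -0.00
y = z @ u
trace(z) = 0.01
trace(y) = -0.02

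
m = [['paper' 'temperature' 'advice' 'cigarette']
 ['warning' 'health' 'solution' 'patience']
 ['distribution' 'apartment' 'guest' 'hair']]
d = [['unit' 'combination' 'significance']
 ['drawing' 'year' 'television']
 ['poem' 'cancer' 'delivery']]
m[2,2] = 'guest'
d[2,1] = 'cancer'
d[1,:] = ['drawing', 'year', 'television']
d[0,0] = 'unit'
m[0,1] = 'temperature'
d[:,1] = ['combination', 'year', 'cancer']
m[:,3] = ['cigarette', 'patience', 'hair']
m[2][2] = 'guest'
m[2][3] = 'hair'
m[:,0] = ['paper', 'warning', 'distribution']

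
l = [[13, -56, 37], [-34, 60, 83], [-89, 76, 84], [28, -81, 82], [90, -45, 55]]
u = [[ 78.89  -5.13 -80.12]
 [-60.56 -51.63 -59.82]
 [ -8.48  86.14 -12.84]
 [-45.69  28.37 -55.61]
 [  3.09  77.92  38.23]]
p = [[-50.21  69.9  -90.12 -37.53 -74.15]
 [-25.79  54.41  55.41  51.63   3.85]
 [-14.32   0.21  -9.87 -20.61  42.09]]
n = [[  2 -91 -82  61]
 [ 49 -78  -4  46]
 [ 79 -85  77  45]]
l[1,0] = -34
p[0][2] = -90.12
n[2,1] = -85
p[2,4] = 42.09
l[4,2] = 55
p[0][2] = -90.12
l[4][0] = 90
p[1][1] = 54.41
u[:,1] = [-5.13, -51.63, 86.14, 28.37, 77.92]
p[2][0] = -14.32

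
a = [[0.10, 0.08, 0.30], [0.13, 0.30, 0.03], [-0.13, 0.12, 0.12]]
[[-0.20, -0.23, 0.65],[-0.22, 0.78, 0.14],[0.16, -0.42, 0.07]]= a@[[-1.43,2.78,1.03], [-0.08,1.62,-0.18], [-0.17,-2.13,1.87]]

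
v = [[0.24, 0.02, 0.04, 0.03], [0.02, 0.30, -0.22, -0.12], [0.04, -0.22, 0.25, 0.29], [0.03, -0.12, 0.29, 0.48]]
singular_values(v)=[0.79, 0.27, 0.22, 0.01]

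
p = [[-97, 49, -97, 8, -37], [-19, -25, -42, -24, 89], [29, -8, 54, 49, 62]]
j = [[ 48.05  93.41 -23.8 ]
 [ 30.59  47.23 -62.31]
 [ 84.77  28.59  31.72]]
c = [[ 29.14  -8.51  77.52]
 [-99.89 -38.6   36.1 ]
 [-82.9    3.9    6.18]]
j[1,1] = 47.23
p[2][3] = 49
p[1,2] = -42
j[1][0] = 30.59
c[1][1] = -38.6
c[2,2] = 6.18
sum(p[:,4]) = 114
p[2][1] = -8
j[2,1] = 28.59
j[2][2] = 31.72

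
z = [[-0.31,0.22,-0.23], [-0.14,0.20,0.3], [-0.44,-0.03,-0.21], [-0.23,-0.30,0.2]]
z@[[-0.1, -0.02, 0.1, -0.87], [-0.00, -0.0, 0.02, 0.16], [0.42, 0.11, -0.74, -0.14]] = [[-0.07, -0.02, 0.14, 0.34], [0.14, 0.04, -0.23, 0.11], [-0.04, -0.01, 0.11, 0.41], [0.11, 0.03, -0.18, 0.12]]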